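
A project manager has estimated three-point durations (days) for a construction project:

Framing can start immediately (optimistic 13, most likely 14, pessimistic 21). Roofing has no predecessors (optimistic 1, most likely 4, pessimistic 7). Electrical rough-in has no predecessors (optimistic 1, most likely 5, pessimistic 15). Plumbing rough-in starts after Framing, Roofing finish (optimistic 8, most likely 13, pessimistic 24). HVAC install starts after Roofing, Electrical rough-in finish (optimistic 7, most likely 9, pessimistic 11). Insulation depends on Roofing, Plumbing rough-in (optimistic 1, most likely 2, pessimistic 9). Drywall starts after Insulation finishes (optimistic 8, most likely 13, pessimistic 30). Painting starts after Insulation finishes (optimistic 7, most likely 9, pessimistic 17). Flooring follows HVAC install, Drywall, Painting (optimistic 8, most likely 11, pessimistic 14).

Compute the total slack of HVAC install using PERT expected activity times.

32 days

te_Framing = (13 + 4·14 + 21)/6 = 90/6 = 15
te_Roofing = (1 + 4·4 + 7)/6 = 24/6 = 4
te_Electrical rough-in = (1 + 4·5 + 15)/6 = 36/6 = 6
te_Plumbing rough-in = (8 + 4·13 + 24)/6 = 84/6 = 14
te_HVAC install = (7 + 4·9 + 11)/6 = 54/6 = 9
te_Insulation = (1 + 4·2 + 9)/6 = 18/6 = 3
te_Drywall = (8 + 4·13 + 30)/6 = 90/6 = 15
te_Painting = (7 + 4·9 + 17)/6 = 60/6 = 10
te_Flooring = (8 + 4·11 + 14)/6 = 66/6 = 11

Forward pass:
ES_Framing = 0; EF_Framing = 15
ES_Roofing = 0; EF_Roofing = 4
ES_Electrical rough-in = 0; EF_Electrical rough-in = 6
ES_Plumbing rough-in = max(EF_Framing=15, EF_Roofing=4) = 15; EF_Plumbing rough-in = 15+14 = 29
ES_HVAC install = max(EF_Roofing=4, EF_Electrical rough-in=6) = 6; EF_HVAC install = 6+9 = 15
ES_Insulation = max(EF_Roofing=4, EF_Plumbing rough-in=29) = 29; EF_Insulation = 29+3 = 32
ES_Drywall = 32; EF_Drywall = 32+15 = 47
ES_Painting = 32; EF_Painting = 32+10 = 42
ES_Flooring = max(EF_HVAC install=15, EF_Drywall=47, EF_Painting=42) = 47; EF_Flooring = 47+11 = 58
Expected project duration μ = 58 days. Critical path: Framing → Plumbing rough-in → Insulation → Drywall → Flooring.

Backward pass:
LF_Flooring = 58; LS_Flooring = 58−11 = 47
LF_Painting = LS_Flooring = 47; LS_Painting = 47−10 = 37
LF_Drywall = LS_Flooring = 47; LS_Drywall = 47−15 = 32
LF_Insulation = min(LS_Drywall=32, LS_Painting=37) = 32; LS_Insulation = 32−3 = 29
LF_HVAC install = LS_Flooring = 47; LS_HVAC install = 47−9 = 38
LF_Plumbing rough-in = LS_Insulation = 29; LS_Plumbing rough-in = 29−14 = 15
LF_Electrical rough-in = LS_HVAC install = 38; LS_Electrical rough-in = 38−6 = 32
LF_Roofing = min(LS_Plumbing rough-in=15, LS_HVAC install=38, LS_Insulation=29) = 15; LS_Roofing = 15−4 = 11
LF_Framing = LS_Plumbing rough-in = 15; LS_Framing = 15−15 = 0
Slack_HVAC install = LS_HVAC install − ES_HVAC install = 38 − 6 = 32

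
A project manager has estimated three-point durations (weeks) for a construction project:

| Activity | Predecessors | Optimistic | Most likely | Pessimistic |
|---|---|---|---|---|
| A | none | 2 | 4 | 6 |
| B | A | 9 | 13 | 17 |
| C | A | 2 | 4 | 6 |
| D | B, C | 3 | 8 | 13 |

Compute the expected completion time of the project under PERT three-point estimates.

25 weeks

te_A = (2 + 4·4 + 6)/6 = 24/6 = 4
te_B = (9 + 4·13 + 17)/6 = 78/6 = 13
te_C = (2 + 4·4 + 6)/6 = 24/6 = 4
te_D = (3 + 4·8 + 13)/6 = 48/6 = 8

Forward pass:
ES_A = 0; EF_A = 4
ES_B = 4; EF_B = 4+13 = 17
ES_C = 4; EF_C = 4+4 = 8
ES_D = max(EF_B=17, EF_C=8) = 17; EF_D = 17+8 = 25
Expected project duration μ = 25 weeks. Critical path: A → B → D.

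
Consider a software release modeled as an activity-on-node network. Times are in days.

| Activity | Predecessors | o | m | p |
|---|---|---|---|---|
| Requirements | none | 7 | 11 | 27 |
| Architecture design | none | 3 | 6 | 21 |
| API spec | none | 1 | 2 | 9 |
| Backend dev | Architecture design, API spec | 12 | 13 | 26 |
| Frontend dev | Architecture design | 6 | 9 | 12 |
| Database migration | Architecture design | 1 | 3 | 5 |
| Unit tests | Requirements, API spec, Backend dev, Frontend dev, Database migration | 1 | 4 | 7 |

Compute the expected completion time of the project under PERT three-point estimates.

te_Requirements = (7 + 4·11 + 27)/6 = 78/6 = 13
te_Architecture design = (3 + 4·6 + 21)/6 = 48/6 = 8
te_API spec = (1 + 4·2 + 9)/6 = 18/6 = 3
te_Backend dev = (12 + 4·13 + 26)/6 = 90/6 = 15
te_Frontend dev = (6 + 4·9 + 12)/6 = 54/6 = 9
te_Database migration = (1 + 4·3 + 5)/6 = 18/6 = 3
te_Unit tests = (1 + 4·4 + 7)/6 = 24/6 = 4

Forward pass:
ES_Requirements = 0; EF_Requirements = 13
ES_Architecture design = 0; EF_Architecture design = 8
ES_API spec = 0; EF_API spec = 3
ES_Backend dev = max(EF_Architecture design=8, EF_API spec=3) = 8; EF_Backend dev = 8+15 = 23
ES_Frontend dev = 8; EF_Frontend dev = 8+9 = 17
ES_Database migration = 8; EF_Database migration = 8+3 = 11
ES_Unit tests = max(EF_Requirements=13, EF_API spec=3, EF_Backend dev=23, EF_Frontend dev=17, EF_Database migration=11) = 23; EF_Unit tests = 23+4 = 27
Expected project duration μ = 27 days. Critical path: Architecture design → Backend dev → Unit tests.

27 days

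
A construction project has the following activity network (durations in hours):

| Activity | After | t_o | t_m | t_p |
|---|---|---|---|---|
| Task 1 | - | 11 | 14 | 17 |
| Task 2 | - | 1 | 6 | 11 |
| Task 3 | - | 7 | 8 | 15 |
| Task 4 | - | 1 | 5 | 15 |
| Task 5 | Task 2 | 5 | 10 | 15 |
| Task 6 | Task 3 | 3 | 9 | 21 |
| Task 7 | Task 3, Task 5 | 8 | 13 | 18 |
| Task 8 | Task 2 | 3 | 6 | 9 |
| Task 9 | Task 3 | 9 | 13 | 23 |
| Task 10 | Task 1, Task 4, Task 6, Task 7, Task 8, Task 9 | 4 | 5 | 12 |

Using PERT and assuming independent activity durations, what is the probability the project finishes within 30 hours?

0.058

te_Task 1 = (11 + 4·14 + 17)/6 = 84/6 = 14; σ²_Task 1 = ((17−11)/6)² = 1.000
te_Task 2 = (1 + 4·6 + 11)/6 = 36/6 = 6; σ²_Task 2 = ((11−1)/6)² = 2.778
te_Task 3 = (7 + 4·8 + 15)/6 = 54/6 = 9; σ²_Task 3 = ((15−7)/6)² = 1.778
te_Task 4 = (1 + 4·5 + 15)/6 = 36/6 = 6; σ²_Task 4 = ((15−1)/6)² = 5.444
te_Task 5 = (5 + 4·10 + 15)/6 = 60/6 = 10; σ²_Task 5 = ((15−5)/6)² = 2.778
te_Task 6 = (3 + 4·9 + 21)/6 = 60/6 = 10; σ²_Task 6 = ((21−3)/6)² = 9.000
te_Task 7 = (8 + 4·13 + 18)/6 = 78/6 = 13; σ²_Task 7 = ((18−8)/6)² = 2.778
te_Task 8 = (3 + 4·6 + 9)/6 = 36/6 = 6; σ²_Task 8 = ((9−3)/6)² = 1.000
te_Task 9 = (9 + 4·13 + 23)/6 = 84/6 = 14; σ²_Task 9 = ((23−9)/6)² = 5.444
te_Task 10 = (4 + 4·5 + 12)/6 = 36/6 = 6; σ²_Task 10 = ((12−4)/6)² = 1.778

Forward pass:
ES_Task 1 = 0; EF_Task 1 = 14
ES_Task 2 = 0; EF_Task 2 = 6
ES_Task 3 = 0; EF_Task 3 = 9
ES_Task 4 = 0; EF_Task 4 = 6
ES_Task 5 = 6; EF_Task 5 = 6+10 = 16
ES_Task 6 = 9; EF_Task 6 = 9+10 = 19
ES_Task 7 = max(EF_Task 3=9, EF_Task 5=16) = 16; EF_Task 7 = 16+13 = 29
ES_Task 8 = 6; EF_Task 8 = 6+6 = 12
ES_Task 9 = 9; EF_Task 9 = 9+14 = 23
ES_Task 10 = max(EF_Task 1=14, EF_Task 4=6, EF_Task 6=19, EF_Task 7=29, EF_Task 8=12, EF_Task 9=23) = 29; EF_Task 10 = 29+6 = 35
Expected project duration μ = 35 hours. Critical path: Task 2 → Task 5 → Task 7 → Task 10.

Variance along critical path = 2.778 + 2.778 + 2.778 + 1.778 = 10.111; σ = √10.111 = 3.180 hours.
Z = (30 − 35) / 3.180 = -1.572
P(T ≤ 30) = Φ(-1.572) ≈ 0.058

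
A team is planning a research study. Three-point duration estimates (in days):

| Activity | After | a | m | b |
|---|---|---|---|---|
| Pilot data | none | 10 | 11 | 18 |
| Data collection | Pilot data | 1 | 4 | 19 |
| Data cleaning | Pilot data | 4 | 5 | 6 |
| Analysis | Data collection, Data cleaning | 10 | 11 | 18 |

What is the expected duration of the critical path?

te_Pilot data = (10 + 4·11 + 18)/6 = 72/6 = 12
te_Data collection = (1 + 4·4 + 19)/6 = 36/6 = 6
te_Data cleaning = (4 + 4·5 + 6)/6 = 30/6 = 5
te_Analysis = (10 + 4·11 + 18)/6 = 72/6 = 12

Forward pass:
ES_Pilot data = 0; EF_Pilot data = 12
ES_Data collection = 12; EF_Data collection = 12+6 = 18
ES_Data cleaning = 12; EF_Data cleaning = 12+5 = 17
ES_Analysis = max(EF_Data collection=18, EF_Data cleaning=17) = 18; EF_Analysis = 18+12 = 30
Expected project duration μ = 30 days. Critical path: Pilot data → Data collection → Analysis.

30 days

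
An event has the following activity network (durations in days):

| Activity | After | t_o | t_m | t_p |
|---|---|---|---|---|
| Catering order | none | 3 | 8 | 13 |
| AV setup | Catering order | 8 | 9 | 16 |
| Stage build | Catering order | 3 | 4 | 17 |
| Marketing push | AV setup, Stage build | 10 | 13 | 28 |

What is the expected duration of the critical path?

te_Catering order = (3 + 4·8 + 13)/6 = 48/6 = 8
te_AV setup = (8 + 4·9 + 16)/6 = 60/6 = 10
te_Stage build = (3 + 4·4 + 17)/6 = 36/6 = 6
te_Marketing push = (10 + 4·13 + 28)/6 = 90/6 = 15

Forward pass:
ES_Catering order = 0; EF_Catering order = 8
ES_AV setup = 8; EF_AV setup = 8+10 = 18
ES_Stage build = 8; EF_Stage build = 8+6 = 14
ES_Marketing push = max(EF_AV setup=18, EF_Stage build=14) = 18; EF_Marketing push = 18+15 = 33
Expected project duration μ = 33 days. Critical path: Catering order → AV setup → Marketing push.

33 days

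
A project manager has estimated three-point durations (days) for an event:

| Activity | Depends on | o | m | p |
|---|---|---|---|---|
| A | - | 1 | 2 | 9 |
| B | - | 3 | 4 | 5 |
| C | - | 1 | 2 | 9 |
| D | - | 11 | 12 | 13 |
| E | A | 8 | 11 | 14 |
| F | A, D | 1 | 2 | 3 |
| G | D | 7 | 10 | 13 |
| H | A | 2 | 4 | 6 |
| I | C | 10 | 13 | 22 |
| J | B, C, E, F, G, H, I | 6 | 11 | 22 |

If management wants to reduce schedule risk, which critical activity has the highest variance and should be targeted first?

te_A = (1 + 4·2 + 9)/6 = 18/6 = 3; σ²_A = ((9−1)/6)² = 1.778
te_B = (3 + 4·4 + 5)/6 = 24/6 = 4; σ²_B = ((5−3)/6)² = 0.111
te_C = (1 + 4·2 + 9)/6 = 18/6 = 3; σ²_C = ((9−1)/6)² = 1.778
te_D = (11 + 4·12 + 13)/6 = 72/6 = 12; σ²_D = ((13−11)/6)² = 0.111
te_E = (8 + 4·11 + 14)/6 = 66/6 = 11; σ²_E = ((14−8)/6)² = 1.000
te_F = (1 + 4·2 + 3)/6 = 12/6 = 2; σ²_F = ((3−1)/6)² = 0.111
te_G = (7 + 4·10 + 13)/6 = 60/6 = 10; σ²_G = ((13−7)/6)² = 1.000
te_H = (2 + 4·4 + 6)/6 = 24/6 = 4; σ²_H = ((6−2)/6)² = 0.444
te_I = (10 + 4·13 + 22)/6 = 84/6 = 14; σ²_I = ((22−10)/6)² = 4.000
te_J = (6 + 4·11 + 22)/6 = 72/6 = 12; σ²_J = ((22−6)/6)² = 7.111

Forward pass:
ES_A = 0; EF_A = 3
ES_B = 0; EF_B = 4
ES_C = 0; EF_C = 3
ES_D = 0; EF_D = 12
ES_E = 3; EF_E = 3+11 = 14
ES_F = max(EF_A=3, EF_D=12) = 12; EF_F = 12+2 = 14
ES_G = 12; EF_G = 12+10 = 22
ES_H = 3; EF_H = 3+4 = 7
ES_I = 3; EF_I = 3+14 = 17
ES_J = max(EF_B=4, EF_C=3, EF_E=14, EF_F=14, EF_G=22, EF_H=7, EF_I=17) = 22; EF_J = 22+12 = 34
Expected project duration μ = 34 days. Critical path: D → G → J.

Variances on critical path: σ²_D=0.111, σ²_G=1.000, σ²_J=7.111.
Largest is σ²_J = 7.111.

J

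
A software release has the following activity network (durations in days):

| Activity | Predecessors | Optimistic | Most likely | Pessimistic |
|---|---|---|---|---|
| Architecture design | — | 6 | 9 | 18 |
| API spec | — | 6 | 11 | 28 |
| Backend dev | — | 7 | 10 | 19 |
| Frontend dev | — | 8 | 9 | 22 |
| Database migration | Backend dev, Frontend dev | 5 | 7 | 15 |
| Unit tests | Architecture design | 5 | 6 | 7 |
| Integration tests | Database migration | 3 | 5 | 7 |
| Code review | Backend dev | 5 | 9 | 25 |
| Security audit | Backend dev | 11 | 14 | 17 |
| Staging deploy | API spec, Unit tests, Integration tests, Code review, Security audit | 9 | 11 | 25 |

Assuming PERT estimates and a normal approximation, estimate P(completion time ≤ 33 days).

te_Architecture design = (6 + 4·9 + 18)/6 = 60/6 = 10; σ²_Architecture design = ((18−6)/6)² = 4.000
te_API spec = (6 + 4·11 + 28)/6 = 78/6 = 13; σ²_API spec = ((28−6)/6)² = 13.444
te_Backend dev = (7 + 4·10 + 19)/6 = 66/6 = 11; σ²_Backend dev = ((19−7)/6)² = 4.000
te_Frontend dev = (8 + 4·9 + 22)/6 = 66/6 = 11; σ²_Frontend dev = ((22−8)/6)² = 5.444
te_Database migration = (5 + 4·7 + 15)/6 = 48/6 = 8; σ²_Database migration = ((15−5)/6)² = 2.778
te_Unit tests = (5 + 4·6 + 7)/6 = 36/6 = 6; σ²_Unit tests = ((7−5)/6)² = 0.111
te_Integration tests = (3 + 4·5 + 7)/6 = 30/6 = 5; σ²_Integration tests = ((7−3)/6)² = 0.444
te_Code review = (5 + 4·9 + 25)/6 = 66/6 = 11; σ²_Code review = ((25−5)/6)² = 11.111
te_Security audit = (11 + 4·14 + 17)/6 = 84/6 = 14; σ²_Security audit = ((17−11)/6)² = 1.000
te_Staging deploy = (9 + 4·11 + 25)/6 = 78/6 = 13; σ²_Staging deploy = ((25−9)/6)² = 7.111

Forward pass:
ES_Architecture design = 0; EF_Architecture design = 10
ES_API spec = 0; EF_API spec = 13
ES_Backend dev = 0; EF_Backend dev = 11
ES_Frontend dev = 0; EF_Frontend dev = 11
ES_Database migration = max(EF_Backend dev=11, EF_Frontend dev=11) = 11; EF_Database migration = 11+8 = 19
ES_Unit tests = 10; EF_Unit tests = 10+6 = 16
ES_Integration tests = 19; EF_Integration tests = 19+5 = 24
ES_Code review = 11; EF_Code review = 11+11 = 22
ES_Security audit = 11; EF_Security audit = 11+14 = 25
ES_Staging deploy = max(EF_API spec=13, EF_Unit tests=16, EF_Integration tests=24, EF_Code review=22, EF_Security audit=25) = 25; EF_Staging deploy = 25+13 = 38
Expected project duration μ = 38 days. Critical path: Backend dev → Security audit → Staging deploy.

Variance along critical path = 4.000 + 1.000 + 7.111 = 12.111; σ = √12.111 = 3.480 days.
Z = (33 − 38) / 3.480 = -1.437
P(T ≤ 33) = Φ(-1.437) ≈ 0.075

0.075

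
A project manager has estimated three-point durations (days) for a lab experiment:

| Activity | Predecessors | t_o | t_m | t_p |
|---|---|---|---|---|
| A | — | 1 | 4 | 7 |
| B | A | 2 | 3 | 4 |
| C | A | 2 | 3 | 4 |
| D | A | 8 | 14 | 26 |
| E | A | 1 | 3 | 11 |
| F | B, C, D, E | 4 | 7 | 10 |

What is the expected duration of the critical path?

te_A = (1 + 4·4 + 7)/6 = 24/6 = 4
te_B = (2 + 4·3 + 4)/6 = 18/6 = 3
te_C = (2 + 4·3 + 4)/6 = 18/6 = 3
te_D = (8 + 4·14 + 26)/6 = 90/6 = 15
te_E = (1 + 4·3 + 11)/6 = 24/6 = 4
te_F = (4 + 4·7 + 10)/6 = 42/6 = 7

Forward pass:
ES_A = 0; EF_A = 4
ES_B = 4; EF_B = 4+3 = 7
ES_C = 4; EF_C = 4+3 = 7
ES_D = 4; EF_D = 4+15 = 19
ES_E = 4; EF_E = 4+4 = 8
ES_F = max(EF_B=7, EF_C=7, EF_D=19, EF_E=8) = 19; EF_F = 19+7 = 26
Expected project duration μ = 26 days. Critical path: A → D → F.

26 days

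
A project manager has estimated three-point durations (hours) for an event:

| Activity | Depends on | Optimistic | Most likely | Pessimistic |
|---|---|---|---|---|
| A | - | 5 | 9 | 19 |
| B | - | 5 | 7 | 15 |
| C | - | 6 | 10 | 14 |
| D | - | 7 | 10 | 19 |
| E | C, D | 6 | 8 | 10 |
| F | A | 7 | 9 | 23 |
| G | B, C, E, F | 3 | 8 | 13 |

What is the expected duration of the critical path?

29 hours

te_A = (5 + 4·9 + 19)/6 = 60/6 = 10
te_B = (5 + 4·7 + 15)/6 = 48/6 = 8
te_C = (6 + 4·10 + 14)/6 = 60/6 = 10
te_D = (7 + 4·10 + 19)/6 = 66/6 = 11
te_E = (6 + 4·8 + 10)/6 = 48/6 = 8
te_F = (7 + 4·9 + 23)/6 = 66/6 = 11
te_G = (3 + 4·8 + 13)/6 = 48/6 = 8

Forward pass:
ES_A = 0; EF_A = 10
ES_B = 0; EF_B = 8
ES_C = 0; EF_C = 10
ES_D = 0; EF_D = 11
ES_E = max(EF_C=10, EF_D=11) = 11; EF_E = 11+8 = 19
ES_F = 10; EF_F = 10+11 = 21
ES_G = max(EF_B=8, EF_C=10, EF_E=19, EF_F=21) = 21; EF_G = 21+8 = 29
Expected project duration μ = 29 hours. Critical path: A → F → G.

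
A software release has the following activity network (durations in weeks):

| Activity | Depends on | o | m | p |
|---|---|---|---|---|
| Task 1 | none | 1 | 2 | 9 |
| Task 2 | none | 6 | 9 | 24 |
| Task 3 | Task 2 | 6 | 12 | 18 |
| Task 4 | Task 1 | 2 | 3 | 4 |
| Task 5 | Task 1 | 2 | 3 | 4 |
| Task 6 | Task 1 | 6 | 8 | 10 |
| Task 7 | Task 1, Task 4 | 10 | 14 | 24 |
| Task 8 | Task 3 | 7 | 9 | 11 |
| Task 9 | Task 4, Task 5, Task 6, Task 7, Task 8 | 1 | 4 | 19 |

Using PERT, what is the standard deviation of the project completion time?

4.74 weeks

te_Task 1 = (1 + 4·2 + 9)/6 = 18/6 = 3; σ²_Task 1 = ((9−1)/6)² = 1.778
te_Task 2 = (6 + 4·9 + 24)/6 = 66/6 = 11; σ²_Task 2 = ((24−6)/6)² = 9.000
te_Task 3 = (6 + 4·12 + 18)/6 = 72/6 = 12; σ²_Task 3 = ((18−6)/6)² = 4.000
te_Task 4 = (2 + 4·3 + 4)/6 = 18/6 = 3; σ²_Task 4 = ((4−2)/6)² = 0.111
te_Task 5 = (2 + 4·3 + 4)/6 = 18/6 = 3; σ²_Task 5 = ((4−2)/6)² = 0.111
te_Task 6 = (6 + 4·8 + 10)/6 = 48/6 = 8; σ²_Task 6 = ((10−6)/6)² = 0.444
te_Task 7 = (10 + 4·14 + 24)/6 = 90/6 = 15; σ²_Task 7 = ((24−10)/6)² = 5.444
te_Task 8 = (7 + 4·9 + 11)/6 = 54/6 = 9; σ²_Task 8 = ((11−7)/6)² = 0.444
te_Task 9 = (1 + 4·4 + 19)/6 = 36/6 = 6; σ²_Task 9 = ((19−1)/6)² = 9.000

Forward pass:
ES_Task 1 = 0; EF_Task 1 = 3
ES_Task 2 = 0; EF_Task 2 = 11
ES_Task 3 = 11; EF_Task 3 = 11+12 = 23
ES_Task 4 = 3; EF_Task 4 = 3+3 = 6
ES_Task 5 = 3; EF_Task 5 = 3+3 = 6
ES_Task 6 = 3; EF_Task 6 = 3+8 = 11
ES_Task 7 = max(EF_Task 1=3, EF_Task 4=6) = 6; EF_Task 7 = 6+15 = 21
ES_Task 8 = 23; EF_Task 8 = 23+9 = 32
ES_Task 9 = max(EF_Task 4=6, EF_Task 5=6, EF_Task 6=11, EF_Task 7=21, EF_Task 8=32) = 32; EF_Task 9 = 32+6 = 38
Expected project duration μ = 38 weeks. Critical path: Task 2 → Task 3 → Task 8 → Task 9.

Variance along critical path = 9.000 + 4.000 + 0.444 + 9.000 = 22.444
σ = √22.444 = 4.738 weeks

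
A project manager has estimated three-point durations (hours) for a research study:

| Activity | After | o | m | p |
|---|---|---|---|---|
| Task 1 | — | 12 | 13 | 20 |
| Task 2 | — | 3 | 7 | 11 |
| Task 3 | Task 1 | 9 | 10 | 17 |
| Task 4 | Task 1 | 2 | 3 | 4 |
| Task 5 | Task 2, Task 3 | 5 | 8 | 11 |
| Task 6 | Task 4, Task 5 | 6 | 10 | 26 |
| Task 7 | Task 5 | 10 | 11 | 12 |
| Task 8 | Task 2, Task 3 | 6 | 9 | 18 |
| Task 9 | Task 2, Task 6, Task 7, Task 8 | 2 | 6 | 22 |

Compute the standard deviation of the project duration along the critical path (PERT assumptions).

te_Task 1 = (12 + 4·13 + 20)/6 = 84/6 = 14; σ²_Task 1 = ((20−12)/6)² = 1.778
te_Task 2 = (3 + 4·7 + 11)/6 = 42/6 = 7; σ²_Task 2 = ((11−3)/6)² = 1.778
te_Task 3 = (9 + 4·10 + 17)/6 = 66/6 = 11; σ²_Task 3 = ((17−9)/6)² = 1.778
te_Task 4 = (2 + 4·3 + 4)/6 = 18/6 = 3; σ²_Task 4 = ((4−2)/6)² = 0.111
te_Task 5 = (5 + 4·8 + 11)/6 = 48/6 = 8; σ²_Task 5 = ((11−5)/6)² = 1.000
te_Task 6 = (6 + 4·10 + 26)/6 = 72/6 = 12; σ²_Task 6 = ((26−6)/6)² = 11.111
te_Task 7 = (10 + 4·11 + 12)/6 = 66/6 = 11; σ²_Task 7 = ((12−10)/6)² = 0.111
te_Task 8 = (6 + 4·9 + 18)/6 = 60/6 = 10; σ²_Task 8 = ((18−6)/6)² = 4.000
te_Task 9 = (2 + 4·6 + 22)/6 = 48/6 = 8; σ²_Task 9 = ((22−2)/6)² = 11.111

Forward pass:
ES_Task 1 = 0; EF_Task 1 = 14
ES_Task 2 = 0; EF_Task 2 = 7
ES_Task 3 = 14; EF_Task 3 = 14+11 = 25
ES_Task 4 = 14; EF_Task 4 = 14+3 = 17
ES_Task 5 = max(EF_Task 2=7, EF_Task 3=25) = 25; EF_Task 5 = 25+8 = 33
ES_Task 6 = max(EF_Task 4=17, EF_Task 5=33) = 33; EF_Task 6 = 33+12 = 45
ES_Task 7 = 33; EF_Task 7 = 33+11 = 44
ES_Task 8 = max(EF_Task 2=7, EF_Task 3=25) = 25; EF_Task 8 = 25+10 = 35
ES_Task 9 = max(EF_Task 2=7, EF_Task 6=45, EF_Task 7=44, EF_Task 8=35) = 45; EF_Task 9 = 45+8 = 53
Expected project duration μ = 53 hours. Critical path: Task 1 → Task 3 → Task 5 → Task 6 → Task 9.

Variance along critical path = 1.778 + 1.778 + 1.000 + 11.111 + 11.111 = 26.778
σ = √26.778 = 5.175 hours

5.17 hours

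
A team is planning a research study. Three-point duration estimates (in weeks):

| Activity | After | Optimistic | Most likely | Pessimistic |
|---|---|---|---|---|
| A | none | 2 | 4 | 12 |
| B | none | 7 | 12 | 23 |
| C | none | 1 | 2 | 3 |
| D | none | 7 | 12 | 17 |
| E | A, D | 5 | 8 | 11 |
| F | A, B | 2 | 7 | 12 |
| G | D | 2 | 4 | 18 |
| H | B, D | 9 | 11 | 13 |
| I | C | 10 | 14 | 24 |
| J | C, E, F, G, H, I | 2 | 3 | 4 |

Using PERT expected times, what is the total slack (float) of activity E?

te_A = (2 + 4·4 + 12)/6 = 30/6 = 5
te_B = (7 + 4·12 + 23)/6 = 78/6 = 13
te_C = (1 + 4·2 + 3)/6 = 12/6 = 2
te_D = (7 + 4·12 + 17)/6 = 72/6 = 12
te_E = (5 + 4·8 + 11)/6 = 48/6 = 8
te_F = (2 + 4·7 + 12)/6 = 42/6 = 7
te_G = (2 + 4·4 + 18)/6 = 36/6 = 6
te_H = (9 + 4·11 + 13)/6 = 66/6 = 11
te_I = (10 + 4·14 + 24)/6 = 90/6 = 15
te_J = (2 + 4·3 + 4)/6 = 18/6 = 3

Forward pass:
ES_A = 0; EF_A = 5
ES_B = 0; EF_B = 13
ES_C = 0; EF_C = 2
ES_D = 0; EF_D = 12
ES_E = max(EF_A=5, EF_D=12) = 12; EF_E = 12+8 = 20
ES_F = max(EF_A=5, EF_B=13) = 13; EF_F = 13+7 = 20
ES_G = 12; EF_G = 12+6 = 18
ES_H = max(EF_B=13, EF_D=12) = 13; EF_H = 13+11 = 24
ES_I = 2; EF_I = 2+15 = 17
ES_J = max(EF_C=2, EF_E=20, EF_F=20, EF_G=18, EF_H=24, EF_I=17) = 24; EF_J = 24+3 = 27
Expected project duration μ = 27 weeks. Critical path: B → H → J.

Backward pass:
LF_J = 27; LS_J = 27−3 = 24
LF_I = LS_J = 24; LS_I = 24−15 = 9
LF_H = LS_J = 24; LS_H = 24−11 = 13
LF_G = LS_J = 24; LS_G = 24−6 = 18
LF_F = LS_J = 24; LS_F = 24−7 = 17
LF_E = LS_J = 24; LS_E = 24−8 = 16
LF_D = min(LS_E=16, LS_G=18, LS_H=13) = 13; LS_D = 13−12 = 1
LF_C = min(LS_I=9, LS_J=24) = 9; LS_C = 9−2 = 7
LF_B = min(LS_F=17, LS_H=13) = 13; LS_B = 13−13 = 0
LF_A = min(LS_E=16, LS_F=17) = 16; LS_A = 16−5 = 11
Slack_E = LS_E − ES_E = 16 − 12 = 4

4 weeks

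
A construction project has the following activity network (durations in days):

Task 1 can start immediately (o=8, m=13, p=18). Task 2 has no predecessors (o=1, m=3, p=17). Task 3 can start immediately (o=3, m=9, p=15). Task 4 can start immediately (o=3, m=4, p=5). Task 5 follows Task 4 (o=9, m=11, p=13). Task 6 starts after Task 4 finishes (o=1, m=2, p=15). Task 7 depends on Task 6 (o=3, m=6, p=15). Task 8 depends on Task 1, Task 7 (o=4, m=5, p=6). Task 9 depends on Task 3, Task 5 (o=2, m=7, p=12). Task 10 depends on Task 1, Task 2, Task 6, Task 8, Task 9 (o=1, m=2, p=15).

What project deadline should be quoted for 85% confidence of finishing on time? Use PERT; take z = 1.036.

te_Task 1 = (8 + 4·13 + 18)/6 = 78/6 = 13; σ²_Task 1 = ((18−8)/6)² = 2.778
te_Task 2 = (1 + 4·3 + 17)/6 = 30/6 = 5; σ²_Task 2 = ((17−1)/6)² = 7.111
te_Task 3 = (3 + 4·9 + 15)/6 = 54/6 = 9; σ²_Task 3 = ((15−3)/6)² = 4.000
te_Task 4 = (3 + 4·4 + 5)/6 = 24/6 = 4; σ²_Task 4 = ((5−3)/6)² = 0.111
te_Task 5 = (9 + 4·11 + 13)/6 = 66/6 = 11; σ²_Task 5 = ((13−9)/6)² = 0.444
te_Task 6 = (1 + 4·2 + 15)/6 = 24/6 = 4; σ²_Task 6 = ((15−1)/6)² = 5.444
te_Task 7 = (3 + 4·6 + 15)/6 = 42/6 = 7; σ²_Task 7 = ((15−3)/6)² = 4.000
te_Task 8 = (4 + 4·5 + 6)/6 = 30/6 = 5; σ²_Task 8 = ((6−4)/6)² = 0.111
te_Task 9 = (2 + 4·7 + 12)/6 = 42/6 = 7; σ²_Task 9 = ((12−2)/6)² = 2.778
te_Task 10 = (1 + 4·2 + 15)/6 = 24/6 = 4; σ²_Task 10 = ((15−1)/6)² = 5.444

Forward pass:
ES_Task 1 = 0; EF_Task 1 = 13
ES_Task 2 = 0; EF_Task 2 = 5
ES_Task 3 = 0; EF_Task 3 = 9
ES_Task 4 = 0; EF_Task 4 = 4
ES_Task 5 = 4; EF_Task 5 = 4+11 = 15
ES_Task 6 = 4; EF_Task 6 = 4+4 = 8
ES_Task 7 = 8; EF_Task 7 = 8+7 = 15
ES_Task 8 = max(EF_Task 1=13, EF_Task 7=15) = 15; EF_Task 8 = 15+5 = 20
ES_Task 9 = max(EF_Task 3=9, EF_Task 5=15) = 15; EF_Task 9 = 15+7 = 22
ES_Task 10 = max(EF_Task 1=13, EF_Task 2=5, EF_Task 6=8, EF_Task 8=20, EF_Task 9=22) = 22; EF_Task 10 = 22+4 = 26
Expected project duration μ = 26 days. Critical path: Task 4 → Task 5 → Task 9 → Task 10.

Variance along critical path = 0.111 + 0.444 + 2.778 + 5.444 = 8.778; σ = 2.963 days.
D = μ + z·σ = 26 + 1.036·2.963 = 29.1 days

29.1 days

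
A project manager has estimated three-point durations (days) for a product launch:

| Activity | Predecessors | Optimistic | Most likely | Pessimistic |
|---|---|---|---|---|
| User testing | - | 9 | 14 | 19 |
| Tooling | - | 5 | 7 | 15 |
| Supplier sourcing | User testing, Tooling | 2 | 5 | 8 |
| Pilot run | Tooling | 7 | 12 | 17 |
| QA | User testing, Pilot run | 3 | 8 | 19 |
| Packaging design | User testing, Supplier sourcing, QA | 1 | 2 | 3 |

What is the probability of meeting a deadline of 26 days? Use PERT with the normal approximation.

te_User testing = (9 + 4·14 + 19)/6 = 84/6 = 14; σ²_User testing = ((19−9)/6)² = 2.778
te_Tooling = (5 + 4·7 + 15)/6 = 48/6 = 8; σ²_Tooling = ((15−5)/6)² = 2.778
te_Supplier sourcing = (2 + 4·5 + 8)/6 = 30/6 = 5; σ²_Supplier sourcing = ((8−2)/6)² = 1.000
te_Pilot run = (7 + 4·12 + 17)/6 = 72/6 = 12; σ²_Pilot run = ((17−7)/6)² = 2.778
te_QA = (3 + 4·8 + 19)/6 = 54/6 = 9; σ²_QA = ((19−3)/6)² = 7.111
te_Packaging design = (1 + 4·2 + 3)/6 = 12/6 = 2; σ²_Packaging design = ((3−1)/6)² = 0.111

Forward pass:
ES_User testing = 0; EF_User testing = 14
ES_Tooling = 0; EF_Tooling = 8
ES_Supplier sourcing = max(EF_User testing=14, EF_Tooling=8) = 14; EF_Supplier sourcing = 14+5 = 19
ES_Pilot run = 8; EF_Pilot run = 8+12 = 20
ES_QA = max(EF_User testing=14, EF_Pilot run=20) = 20; EF_QA = 20+9 = 29
ES_Packaging design = max(EF_User testing=14, EF_Supplier sourcing=19, EF_QA=29) = 29; EF_Packaging design = 29+2 = 31
Expected project duration μ = 31 days. Critical path: Tooling → Pilot run → QA → Packaging design.

Variance along critical path = 2.778 + 2.778 + 7.111 + 0.111 = 12.778; σ = √12.778 = 3.575 days.
Z = (26 − 31) / 3.575 = -1.399
P(T ≤ 26) = Φ(-1.399) ≈ 0.081

0.081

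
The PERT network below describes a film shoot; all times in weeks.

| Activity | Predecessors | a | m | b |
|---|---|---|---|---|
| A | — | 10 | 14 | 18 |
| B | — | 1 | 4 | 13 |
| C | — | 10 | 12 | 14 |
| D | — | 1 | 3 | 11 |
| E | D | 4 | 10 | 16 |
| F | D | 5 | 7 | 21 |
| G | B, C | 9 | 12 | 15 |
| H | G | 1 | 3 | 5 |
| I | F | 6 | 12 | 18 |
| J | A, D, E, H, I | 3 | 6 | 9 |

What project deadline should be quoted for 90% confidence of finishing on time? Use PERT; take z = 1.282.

te_A = (10 + 4·14 + 18)/6 = 84/6 = 14; σ²_A = ((18−10)/6)² = 1.778
te_B = (1 + 4·4 + 13)/6 = 30/6 = 5; σ²_B = ((13−1)/6)² = 4.000
te_C = (10 + 4·12 + 14)/6 = 72/6 = 12; σ²_C = ((14−10)/6)² = 0.444
te_D = (1 + 4·3 + 11)/6 = 24/6 = 4; σ²_D = ((11−1)/6)² = 2.778
te_E = (4 + 4·10 + 16)/6 = 60/6 = 10; σ²_E = ((16−4)/6)² = 4.000
te_F = (5 + 4·7 + 21)/6 = 54/6 = 9; σ²_F = ((21−5)/6)² = 7.111
te_G = (9 + 4·12 + 15)/6 = 72/6 = 12; σ²_G = ((15−9)/6)² = 1.000
te_H = (1 + 4·3 + 5)/6 = 18/6 = 3; σ²_H = ((5−1)/6)² = 0.444
te_I = (6 + 4·12 + 18)/6 = 72/6 = 12; σ²_I = ((18−6)/6)² = 4.000
te_J = (3 + 4·6 + 9)/6 = 36/6 = 6; σ²_J = ((9−3)/6)² = 1.000

Forward pass:
ES_A = 0; EF_A = 14
ES_B = 0; EF_B = 5
ES_C = 0; EF_C = 12
ES_D = 0; EF_D = 4
ES_E = 4; EF_E = 4+10 = 14
ES_F = 4; EF_F = 4+9 = 13
ES_G = max(EF_B=5, EF_C=12) = 12; EF_G = 12+12 = 24
ES_H = 24; EF_H = 24+3 = 27
ES_I = 13; EF_I = 13+12 = 25
ES_J = max(EF_A=14, EF_D=4, EF_E=14, EF_H=27, EF_I=25) = 27; EF_J = 27+6 = 33
Expected project duration μ = 33 weeks. Critical path: C → G → H → J.

Variance along critical path = 0.444 + 1.000 + 0.444 + 1.000 = 2.889; σ = 1.700 weeks.
D = μ + z·σ = 33 + 1.282·1.700 = 35.2 weeks

35.2 weeks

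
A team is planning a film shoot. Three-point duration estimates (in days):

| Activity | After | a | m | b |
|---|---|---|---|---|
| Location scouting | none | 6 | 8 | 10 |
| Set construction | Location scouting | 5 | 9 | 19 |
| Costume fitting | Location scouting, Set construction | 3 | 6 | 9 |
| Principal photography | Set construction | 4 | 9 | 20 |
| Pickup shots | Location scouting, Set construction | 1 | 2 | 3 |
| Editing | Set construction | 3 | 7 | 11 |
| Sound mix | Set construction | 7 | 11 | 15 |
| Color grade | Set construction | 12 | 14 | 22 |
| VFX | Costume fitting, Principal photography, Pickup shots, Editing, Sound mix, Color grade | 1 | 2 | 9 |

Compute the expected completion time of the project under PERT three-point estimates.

te_Location scouting = (6 + 4·8 + 10)/6 = 48/6 = 8
te_Set construction = (5 + 4·9 + 19)/6 = 60/6 = 10
te_Costume fitting = (3 + 4·6 + 9)/6 = 36/6 = 6
te_Principal photography = (4 + 4·9 + 20)/6 = 60/6 = 10
te_Pickup shots = (1 + 4·2 + 3)/6 = 12/6 = 2
te_Editing = (3 + 4·7 + 11)/6 = 42/6 = 7
te_Sound mix = (7 + 4·11 + 15)/6 = 66/6 = 11
te_Color grade = (12 + 4·14 + 22)/6 = 90/6 = 15
te_VFX = (1 + 4·2 + 9)/6 = 18/6 = 3

Forward pass:
ES_Location scouting = 0; EF_Location scouting = 8
ES_Set construction = 8; EF_Set construction = 8+10 = 18
ES_Costume fitting = max(EF_Location scouting=8, EF_Set construction=18) = 18; EF_Costume fitting = 18+6 = 24
ES_Principal photography = 18; EF_Principal photography = 18+10 = 28
ES_Pickup shots = max(EF_Location scouting=8, EF_Set construction=18) = 18; EF_Pickup shots = 18+2 = 20
ES_Editing = 18; EF_Editing = 18+7 = 25
ES_Sound mix = 18; EF_Sound mix = 18+11 = 29
ES_Color grade = 18; EF_Color grade = 18+15 = 33
ES_VFX = max(EF_Costume fitting=24, EF_Principal photography=28, EF_Pickup shots=20, EF_Editing=25, EF_Sound mix=29, EF_Color grade=33) = 33; EF_VFX = 33+3 = 36
Expected project duration μ = 36 days. Critical path: Location scouting → Set construction → Color grade → VFX.

36 days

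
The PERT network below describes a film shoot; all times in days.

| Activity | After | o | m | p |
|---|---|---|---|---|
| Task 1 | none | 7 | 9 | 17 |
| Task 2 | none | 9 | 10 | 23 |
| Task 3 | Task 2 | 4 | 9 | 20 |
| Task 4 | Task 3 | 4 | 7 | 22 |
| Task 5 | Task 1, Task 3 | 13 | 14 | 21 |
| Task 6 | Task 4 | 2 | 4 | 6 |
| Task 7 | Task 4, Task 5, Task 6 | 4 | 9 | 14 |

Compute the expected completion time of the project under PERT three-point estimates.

46 days

te_Task 1 = (7 + 4·9 + 17)/6 = 60/6 = 10
te_Task 2 = (9 + 4·10 + 23)/6 = 72/6 = 12
te_Task 3 = (4 + 4·9 + 20)/6 = 60/6 = 10
te_Task 4 = (4 + 4·7 + 22)/6 = 54/6 = 9
te_Task 5 = (13 + 4·14 + 21)/6 = 90/6 = 15
te_Task 6 = (2 + 4·4 + 6)/6 = 24/6 = 4
te_Task 7 = (4 + 4·9 + 14)/6 = 54/6 = 9

Forward pass:
ES_Task 1 = 0; EF_Task 1 = 10
ES_Task 2 = 0; EF_Task 2 = 12
ES_Task 3 = 12; EF_Task 3 = 12+10 = 22
ES_Task 4 = 22; EF_Task 4 = 22+9 = 31
ES_Task 5 = max(EF_Task 1=10, EF_Task 3=22) = 22; EF_Task 5 = 22+15 = 37
ES_Task 6 = 31; EF_Task 6 = 31+4 = 35
ES_Task 7 = max(EF_Task 4=31, EF_Task 5=37, EF_Task 6=35) = 37; EF_Task 7 = 37+9 = 46
Expected project duration μ = 46 days. Critical path: Task 2 → Task 3 → Task 5 → Task 7.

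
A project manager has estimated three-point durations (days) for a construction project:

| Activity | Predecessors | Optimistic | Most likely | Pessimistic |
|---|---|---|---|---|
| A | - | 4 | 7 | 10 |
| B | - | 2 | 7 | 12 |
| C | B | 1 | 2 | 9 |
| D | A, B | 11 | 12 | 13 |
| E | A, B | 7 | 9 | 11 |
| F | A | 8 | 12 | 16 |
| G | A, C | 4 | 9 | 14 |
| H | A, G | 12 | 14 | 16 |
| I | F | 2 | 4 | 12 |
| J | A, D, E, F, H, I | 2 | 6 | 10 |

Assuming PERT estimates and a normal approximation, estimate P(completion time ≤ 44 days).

te_A = (4 + 4·7 + 10)/6 = 42/6 = 7; σ²_A = ((10−4)/6)² = 1.000
te_B = (2 + 4·7 + 12)/6 = 42/6 = 7; σ²_B = ((12−2)/6)² = 2.778
te_C = (1 + 4·2 + 9)/6 = 18/6 = 3; σ²_C = ((9−1)/6)² = 1.778
te_D = (11 + 4·12 + 13)/6 = 72/6 = 12; σ²_D = ((13−11)/6)² = 0.111
te_E = (7 + 4·9 + 11)/6 = 54/6 = 9; σ²_E = ((11−7)/6)² = 0.444
te_F = (8 + 4·12 + 16)/6 = 72/6 = 12; σ²_F = ((16−8)/6)² = 1.778
te_G = (4 + 4·9 + 14)/6 = 54/6 = 9; σ²_G = ((14−4)/6)² = 2.778
te_H = (12 + 4·14 + 16)/6 = 84/6 = 14; σ²_H = ((16−12)/6)² = 0.444
te_I = (2 + 4·4 + 12)/6 = 30/6 = 5; σ²_I = ((12−2)/6)² = 2.778
te_J = (2 + 4·6 + 10)/6 = 36/6 = 6; σ²_J = ((10−2)/6)² = 1.778

Forward pass:
ES_A = 0; EF_A = 7
ES_B = 0; EF_B = 7
ES_C = 7; EF_C = 7+3 = 10
ES_D = max(EF_A=7, EF_B=7) = 7; EF_D = 7+12 = 19
ES_E = max(EF_A=7, EF_B=7) = 7; EF_E = 7+9 = 16
ES_F = 7; EF_F = 7+12 = 19
ES_G = max(EF_A=7, EF_C=10) = 10; EF_G = 10+9 = 19
ES_H = max(EF_A=7, EF_G=19) = 19; EF_H = 19+14 = 33
ES_I = 19; EF_I = 19+5 = 24
ES_J = max(EF_A=7, EF_D=19, EF_E=16, EF_F=19, EF_H=33, EF_I=24) = 33; EF_J = 33+6 = 39
Expected project duration μ = 39 days. Critical path: B → C → G → H → J.

Variance along critical path = 2.778 + 1.778 + 2.778 + 0.444 + 1.778 = 9.556; σ = √9.556 = 3.091 days.
Z = (44 − 39) / 3.091 = 1.617
P(T ≤ 44) = Φ(1.617) ≈ 0.947

0.947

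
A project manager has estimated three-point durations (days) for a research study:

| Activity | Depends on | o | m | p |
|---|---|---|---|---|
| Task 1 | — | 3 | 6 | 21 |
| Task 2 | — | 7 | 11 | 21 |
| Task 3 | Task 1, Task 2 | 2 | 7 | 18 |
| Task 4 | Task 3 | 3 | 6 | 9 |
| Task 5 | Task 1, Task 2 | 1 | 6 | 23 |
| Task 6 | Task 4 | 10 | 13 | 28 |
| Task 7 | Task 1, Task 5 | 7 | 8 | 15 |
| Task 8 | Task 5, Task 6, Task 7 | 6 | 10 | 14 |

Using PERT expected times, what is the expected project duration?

51 days

te_Task 1 = (3 + 4·6 + 21)/6 = 48/6 = 8
te_Task 2 = (7 + 4·11 + 21)/6 = 72/6 = 12
te_Task 3 = (2 + 4·7 + 18)/6 = 48/6 = 8
te_Task 4 = (3 + 4·6 + 9)/6 = 36/6 = 6
te_Task 5 = (1 + 4·6 + 23)/6 = 48/6 = 8
te_Task 6 = (10 + 4·13 + 28)/6 = 90/6 = 15
te_Task 7 = (7 + 4·8 + 15)/6 = 54/6 = 9
te_Task 8 = (6 + 4·10 + 14)/6 = 60/6 = 10

Forward pass:
ES_Task 1 = 0; EF_Task 1 = 8
ES_Task 2 = 0; EF_Task 2 = 12
ES_Task 3 = max(EF_Task 1=8, EF_Task 2=12) = 12; EF_Task 3 = 12+8 = 20
ES_Task 4 = 20; EF_Task 4 = 20+6 = 26
ES_Task 5 = max(EF_Task 1=8, EF_Task 2=12) = 12; EF_Task 5 = 12+8 = 20
ES_Task 6 = 26; EF_Task 6 = 26+15 = 41
ES_Task 7 = max(EF_Task 1=8, EF_Task 5=20) = 20; EF_Task 7 = 20+9 = 29
ES_Task 8 = max(EF_Task 5=20, EF_Task 6=41, EF_Task 7=29) = 41; EF_Task 8 = 41+10 = 51
Expected project duration μ = 51 days. Critical path: Task 2 → Task 3 → Task 4 → Task 6 → Task 8.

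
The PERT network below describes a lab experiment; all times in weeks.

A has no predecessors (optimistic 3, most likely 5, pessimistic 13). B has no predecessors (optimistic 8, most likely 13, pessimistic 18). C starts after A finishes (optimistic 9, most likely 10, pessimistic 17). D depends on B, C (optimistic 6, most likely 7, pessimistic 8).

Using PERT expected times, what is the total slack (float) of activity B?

te_A = (3 + 4·5 + 13)/6 = 36/6 = 6
te_B = (8 + 4·13 + 18)/6 = 78/6 = 13
te_C = (9 + 4·10 + 17)/6 = 66/6 = 11
te_D = (6 + 4·7 + 8)/6 = 42/6 = 7

Forward pass:
ES_A = 0; EF_A = 6
ES_B = 0; EF_B = 13
ES_C = 6; EF_C = 6+11 = 17
ES_D = max(EF_B=13, EF_C=17) = 17; EF_D = 17+7 = 24
Expected project duration μ = 24 weeks. Critical path: A → C → D.

Backward pass:
LF_D = 24; LS_D = 24−7 = 17
LF_C = LS_D = 17; LS_C = 17−11 = 6
LF_B = LS_D = 17; LS_B = 17−13 = 4
LF_A = LS_C = 6; LS_A = 6−6 = 0
Slack_B = LS_B − ES_B = 4 − 0 = 4

4 weeks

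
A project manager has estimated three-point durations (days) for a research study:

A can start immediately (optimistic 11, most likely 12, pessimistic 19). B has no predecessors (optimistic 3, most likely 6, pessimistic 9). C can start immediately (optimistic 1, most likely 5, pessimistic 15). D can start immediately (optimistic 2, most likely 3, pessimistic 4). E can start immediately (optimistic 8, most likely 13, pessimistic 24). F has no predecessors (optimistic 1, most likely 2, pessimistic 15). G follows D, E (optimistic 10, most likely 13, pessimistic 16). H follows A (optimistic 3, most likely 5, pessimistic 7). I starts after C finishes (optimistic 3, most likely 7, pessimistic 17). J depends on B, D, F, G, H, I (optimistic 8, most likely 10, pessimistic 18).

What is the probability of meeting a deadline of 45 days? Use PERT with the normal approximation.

0.983

te_A = (11 + 4·12 + 19)/6 = 78/6 = 13; σ²_A = ((19−11)/6)² = 1.778
te_B = (3 + 4·6 + 9)/6 = 36/6 = 6; σ²_B = ((9−3)/6)² = 1.000
te_C = (1 + 4·5 + 15)/6 = 36/6 = 6; σ²_C = ((15−1)/6)² = 5.444
te_D = (2 + 4·3 + 4)/6 = 18/6 = 3; σ²_D = ((4−2)/6)² = 0.111
te_E = (8 + 4·13 + 24)/6 = 84/6 = 14; σ²_E = ((24−8)/6)² = 7.111
te_F = (1 + 4·2 + 15)/6 = 24/6 = 4; σ²_F = ((15−1)/6)² = 5.444
te_G = (10 + 4·13 + 16)/6 = 78/6 = 13; σ²_G = ((16−10)/6)² = 1.000
te_H = (3 + 4·5 + 7)/6 = 30/6 = 5; σ²_H = ((7−3)/6)² = 0.444
te_I = (3 + 4·7 + 17)/6 = 48/6 = 8; σ²_I = ((17−3)/6)² = 5.444
te_J = (8 + 4·10 + 18)/6 = 66/6 = 11; σ²_J = ((18−8)/6)² = 2.778

Forward pass:
ES_A = 0; EF_A = 13
ES_B = 0; EF_B = 6
ES_C = 0; EF_C = 6
ES_D = 0; EF_D = 3
ES_E = 0; EF_E = 14
ES_F = 0; EF_F = 4
ES_G = max(EF_D=3, EF_E=14) = 14; EF_G = 14+13 = 27
ES_H = 13; EF_H = 13+5 = 18
ES_I = 6; EF_I = 6+8 = 14
ES_J = max(EF_B=6, EF_D=3, EF_F=4, EF_G=27, EF_H=18, EF_I=14) = 27; EF_J = 27+11 = 38
Expected project duration μ = 38 days. Critical path: E → G → J.

Variance along critical path = 7.111 + 1.000 + 2.778 = 10.889; σ = √10.889 = 3.300 days.
Z = (45 − 38) / 3.300 = 2.121
P(T ≤ 45) = Φ(2.121) ≈ 0.983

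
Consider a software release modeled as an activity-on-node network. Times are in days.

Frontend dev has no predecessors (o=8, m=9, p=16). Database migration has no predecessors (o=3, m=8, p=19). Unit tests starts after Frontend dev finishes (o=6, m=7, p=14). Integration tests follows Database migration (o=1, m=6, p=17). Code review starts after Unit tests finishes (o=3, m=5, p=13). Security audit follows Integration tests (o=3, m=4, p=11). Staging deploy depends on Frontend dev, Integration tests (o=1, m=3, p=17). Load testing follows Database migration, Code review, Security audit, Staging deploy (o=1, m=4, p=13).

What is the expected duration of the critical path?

29 days

te_Frontend dev = (8 + 4·9 + 16)/6 = 60/6 = 10
te_Database migration = (3 + 4·8 + 19)/6 = 54/6 = 9
te_Unit tests = (6 + 4·7 + 14)/6 = 48/6 = 8
te_Integration tests = (1 + 4·6 + 17)/6 = 42/6 = 7
te_Code review = (3 + 4·5 + 13)/6 = 36/6 = 6
te_Security audit = (3 + 4·4 + 11)/6 = 30/6 = 5
te_Staging deploy = (1 + 4·3 + 17)/6 = 30/6 = 5
te_Load testing = (1 + 4·4 + 13)/6 = 30/6 = 5

Forward pass:
ES_Frontend dev = 0; EF_Frontend dev = 10
ES_Database migration = 0; EF_Database migration = 9
ES_Unit tests = 10; EF_Unit tests = 10+8 = 18
ES_Integration tests = 9; EF_Integration tests = 9+7 = 16
ES_Code review = 18; EF_Code review = 18+6 = 24
ES_Security audit = 16; EF_Security audit = 16+5 = 21
ES_Staging deploy = max(EF_Frontend dev=10, EF_Integration tests=16) = 16; EF_Staging deploy = 16+5 = 21
ES_Load testing = max(EF_Database migration=9, EF_Code review=24, EF_Security audit=21, EF_Staging deploy=21) = 24; EF_Load testing = 24+5 = 29
Expected project duration μ = 29 days. Critical path: Frontend dev → Unit tests → Code review → Load testing.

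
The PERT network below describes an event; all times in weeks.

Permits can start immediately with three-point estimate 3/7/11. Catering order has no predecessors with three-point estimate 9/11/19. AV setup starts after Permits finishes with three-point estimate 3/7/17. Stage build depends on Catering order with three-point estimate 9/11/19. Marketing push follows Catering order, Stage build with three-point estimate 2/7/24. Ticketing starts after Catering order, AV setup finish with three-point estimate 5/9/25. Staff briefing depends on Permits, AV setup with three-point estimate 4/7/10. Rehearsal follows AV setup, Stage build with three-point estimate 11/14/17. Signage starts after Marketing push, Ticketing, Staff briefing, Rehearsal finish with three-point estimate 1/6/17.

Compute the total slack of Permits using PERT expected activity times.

te_Permits = (3 + 4·7 + 11)/6 = 42/6 = 7
te_Catering order = (9 + 4·11 + 19)/6 = 72/6 = 12
te_AV setup = (3 + 4·7 + 17)/6 = 48/6 = 8
te_Stage build = (9 + 4·11 + 19)/6 = 72/6 = 12
te_Marketing push = (2 + 4·7 + 24)/6 = 54/6 = 9
te_Ticketing = (5 + 4·9 + 25)/6 = 66/6 = 11
te_Staff briefing = (4 + 4·7 + 10)/6 = 42/6 = 7
te_Rehearsal = (11 + 4·14 + 17)/6 = 84/6 = 14
te_Signage = (1 + 4·6 + 17)/6 = 42/6 = 7

Forward pass:
ES_Permits = 0; EF_Permits = 7
ES_Catering order = 0; EF_Catering order = 12
ES_AV setup = 7; EF_AV setup = 7+8 = 15
ES_Stage build = 12; EF_Stage build = 12+12 = 24
ES_Marketing push = max(EF_Catering order=12, EF_Stage build=24) = 24; EF_Marketing push = 24+9 = 33
ES_Ticketing = max(EF_Catering order=12, EF_AV setup=15) = 15; EF_Ticketing = 15+11 = 26
ES_Staff briefing = max(EF_Permits=7, EF_AV setup=15) = 15; EF_Staff briefing = 15+7 = 22
ES_Rehearsal = max(EF_AV setup=15, EF_Stage build=24) = 24; EF_Rehearsal = 24+14 = 38
ES_Signage = max(EF_Marketing push=33, EF_Ticketing=26, EF_Staff briefing=22, EF_Rehearsal=38) = 38; EF_Signage = 38+7 = 45
Expected project duration μ = 45 weeks. Critical path: Catering order → Stage build → Rehearsal → Signage.

Backward pass:
LF_Signage = 45; LS_Signage = 45−7 = 38
LF_Rehearsal = LS_Signage = 38; LS_Rehearsal = 38−14 = 24
LF_Staff briefing = LS_Signage = 38; LS_Staff briefing = 38−7 = 31
LF_Ticketing = LS_Signage = 38; LS_Ticketing = 38−11 = 27
LF_Marketing push = LS_Signage = 38; LS_Marketing push = 38−9 = 29
LF_Stage build = min(LS_Marketing push=29, LS_Rehearsal=24) = 24; LS_Stage build = 24−12 = 12
LF_AV setup = min(LS_Ticketing=27, LS_Staff briefing=31, LS_Rehearsal=24) = 24; LS_AV setup = 24−8 = 16
LF_Catering order = min(LS_Stage build=12, LS_Marketing push=29, LS_Ticketing=27) = 12; LS_Catering order = 12−12 = 0
LF_Permits = min(LS_AV setup=16, LS_Staff briefing=31) = 16; LS_Permits = 16−7 = 9
Slack_Permits = LS_Permits − ES_Permits = 9 − 0 = 9

9 weeks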